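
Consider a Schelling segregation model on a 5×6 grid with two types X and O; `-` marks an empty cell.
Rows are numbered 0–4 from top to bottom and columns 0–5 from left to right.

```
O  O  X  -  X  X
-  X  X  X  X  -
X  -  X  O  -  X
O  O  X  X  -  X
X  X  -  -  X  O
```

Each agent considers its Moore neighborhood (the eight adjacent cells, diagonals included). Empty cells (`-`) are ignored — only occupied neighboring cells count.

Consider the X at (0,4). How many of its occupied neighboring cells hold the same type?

Occupied neighbors of (0,4): (0,5)=X, (1,3)=X, (1,4)=X.
Same type (X): 3 of 3.

3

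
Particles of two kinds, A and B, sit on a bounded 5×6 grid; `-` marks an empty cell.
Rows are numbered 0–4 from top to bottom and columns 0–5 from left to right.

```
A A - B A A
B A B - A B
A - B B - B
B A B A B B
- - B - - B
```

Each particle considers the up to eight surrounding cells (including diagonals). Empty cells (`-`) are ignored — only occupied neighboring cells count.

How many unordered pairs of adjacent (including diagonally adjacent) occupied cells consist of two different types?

Scan each occupied cell's neighbors to the right and below (and the two forward diagonals) so each pair is counted once.
From row 0: 7 unlike of 14 pairs (running 7/14).
From row 1: 7 unlike of 11 pairs (running 14/25).
From row 2: 4 unlike of 11 pairs (running 18/36).
From row 3: 6 unlike of 10 pairs (running 24/46).
Total adjacent occupied pairs: 46; unlike-type pairs: 24.

24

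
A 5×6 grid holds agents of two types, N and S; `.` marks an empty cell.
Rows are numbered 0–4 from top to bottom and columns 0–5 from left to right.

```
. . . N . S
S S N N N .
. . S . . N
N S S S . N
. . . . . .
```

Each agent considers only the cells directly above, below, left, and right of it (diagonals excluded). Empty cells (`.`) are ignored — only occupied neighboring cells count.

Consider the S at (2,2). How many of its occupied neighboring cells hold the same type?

Occupied neighbors of (2,2): (1,2)=N, (3,2)=S.
Same type (S): 1 of 2.

1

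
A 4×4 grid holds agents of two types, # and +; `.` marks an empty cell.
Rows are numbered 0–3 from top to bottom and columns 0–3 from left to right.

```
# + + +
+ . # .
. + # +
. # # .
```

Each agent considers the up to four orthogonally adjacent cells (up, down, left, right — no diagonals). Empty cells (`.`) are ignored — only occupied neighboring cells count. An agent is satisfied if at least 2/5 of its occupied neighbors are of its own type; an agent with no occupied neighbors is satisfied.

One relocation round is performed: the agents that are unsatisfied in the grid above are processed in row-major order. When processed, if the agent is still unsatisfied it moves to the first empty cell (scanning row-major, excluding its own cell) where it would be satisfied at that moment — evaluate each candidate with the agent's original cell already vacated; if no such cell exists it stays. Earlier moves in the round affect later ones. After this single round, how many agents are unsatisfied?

Initially unsatisfied (in order): (0,0), (1,0), (2,1), (2,3).
  (0,0) → (3,0).
  (1,0): now satisfied by earlier moves; stays.
  (2,1) → (0,0).
  (2,3) → (1,1).
Resulting grid:
+ + + +
+ + # .
. . # .
# # # .
Unsatisfied now: (1,2).

1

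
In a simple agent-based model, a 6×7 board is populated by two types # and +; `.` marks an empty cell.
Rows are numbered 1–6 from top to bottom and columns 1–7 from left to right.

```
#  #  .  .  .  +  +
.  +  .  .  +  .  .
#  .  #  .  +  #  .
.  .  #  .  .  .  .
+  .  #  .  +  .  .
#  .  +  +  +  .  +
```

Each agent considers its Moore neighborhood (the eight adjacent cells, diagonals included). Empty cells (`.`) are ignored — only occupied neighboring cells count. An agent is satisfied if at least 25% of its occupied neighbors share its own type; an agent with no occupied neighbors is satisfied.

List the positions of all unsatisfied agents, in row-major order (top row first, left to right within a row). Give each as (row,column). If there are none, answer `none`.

Row 1: (1,1)# 1/2 satisfied · (1,2)# 1/2 satisfied · (1,6)+ 2/2 satisfied · (1,7)+ 1/1 satisfied
Row 2: (2,2)+ 0/4 not · (2,5)+ 2/3 satisfied
Row 3: (3,1)# 0/1 not · (3,3)# 1/2 satisfied · (3,5)+ 1/2 satisfied · (3,6)# 0/2 not
Row 4: (4,3)# 2/2 satisfied
Row 5: (5,1)+ 0/1 not · (5,3)# 1/3 satisfied · (5,5)+ 2/2 satisfied
Row 6: (6,1)# 0/1 not · (6,3)+ 1/2 satisfied · (6,4)+ 3/4 satisfied · (6,5)+ 2/2 satisfied · (6,7)+ 0/0 satisfied

(2,2), (3,1), (3,6), (5,1), (6,1)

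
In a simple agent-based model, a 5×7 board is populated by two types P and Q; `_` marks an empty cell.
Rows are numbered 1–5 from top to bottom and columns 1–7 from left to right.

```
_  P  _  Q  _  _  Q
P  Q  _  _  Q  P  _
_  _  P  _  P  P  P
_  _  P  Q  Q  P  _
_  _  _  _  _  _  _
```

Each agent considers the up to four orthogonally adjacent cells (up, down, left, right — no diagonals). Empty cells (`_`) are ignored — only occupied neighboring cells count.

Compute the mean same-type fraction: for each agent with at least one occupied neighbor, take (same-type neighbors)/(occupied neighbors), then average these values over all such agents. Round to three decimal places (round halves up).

(1,2)P 0/1
(1,4)Q — no occupied neighbors
(1,7)Q — no occupied neighbors
(2,1)P 0/1
(2,2)Q 0/2
(2,5)Q 0/2
(2,6)P 1/2
(3,3)P 1/1
(3,5)P 1/3
(3,6)P 4/4
(3,7)P 1/1
(4,3)P 1/2
(4,4)Q 1/2
(4,5)Q 1/3
(4,6)P 1/2
Sum over 13 agents: 0/1 + 0/1 + 0/2 + 0/2 + 1/2 + 1/1 + 1/3 + 4/4 + 1/1 + 1/2 + 1/2 + 1/3 + 1/2 = 17/3; mean = 17/3 ÷ 13 = 17/39 = 0.435897… → 0.436.

0.436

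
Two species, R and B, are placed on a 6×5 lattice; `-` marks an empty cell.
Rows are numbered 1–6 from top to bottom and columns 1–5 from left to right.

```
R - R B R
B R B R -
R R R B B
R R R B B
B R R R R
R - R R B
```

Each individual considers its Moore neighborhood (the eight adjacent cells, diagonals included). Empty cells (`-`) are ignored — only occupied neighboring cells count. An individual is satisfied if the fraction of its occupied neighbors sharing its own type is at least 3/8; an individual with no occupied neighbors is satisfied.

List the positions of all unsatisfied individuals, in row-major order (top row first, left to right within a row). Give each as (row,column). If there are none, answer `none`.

(1,4), (2,1), (2,3), (5,1), (6,5)

Row 1: (1,1)R 1/2 ok · (1,3)R 2/4 ok · (1,4)B 1/4 unhappy · (1,5)R 1/2 ok
Row 2: (2,1)B 0/4 unhappy · (2,2)R 5/7 ok · (2,3)B 2/7 unhappy · (2,4)R 3/7 ok
Row 3: (3,1)R 4/5 ok · (3,2)R 6/8 ok · (3,3)R 5/8 ok · (3,4)B 4/7 ok · (3,5)B 3/4 ok
Row 4: (4,1)R 4/5 ok · (4,2)R 7/8 ok · (4,3)R 6/8 ok · (4,4)B 3/8 ok · (4,5)B 3/5 ok
Row 5: (5,1)B 0/4 unhappy · (5,2)R 6/7 ok · (5,3)R 6/7 ok · (5,4)R 5/8 ok · (5,5)R 2/5 ok
Row 6: (6,1)R 1/2 ok · (6,3)R 4/4 ok · (6,4)R 4/5 ok · (6,5)B 0/3 unhappy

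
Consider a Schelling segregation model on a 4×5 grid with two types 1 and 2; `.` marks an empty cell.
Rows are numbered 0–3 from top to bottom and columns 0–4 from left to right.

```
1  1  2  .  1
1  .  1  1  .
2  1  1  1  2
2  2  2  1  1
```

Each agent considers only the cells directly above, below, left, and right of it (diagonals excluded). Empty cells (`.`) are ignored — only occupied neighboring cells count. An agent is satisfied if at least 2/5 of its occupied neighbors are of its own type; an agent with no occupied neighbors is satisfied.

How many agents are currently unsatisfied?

(0,0)1 2/2 ✓
(0,1)1 1/2 ✓
(0,2)2 0/2 ✗
(0,4)1 0/0 ✓
(1,0)1 1/2 ✓
(1,2)1 2/3 ✓
(1,3)1 2/2 ✓
(2,0)2 1/3 ✗
(2,1)1 1/3 ✗
(2,2)1 3/4 ✓
(2,3)1 3/4 ✓
(2,4)2 0/2 ✗
(3,0)2 2/2 ✓
(3,1)2 2/3 ✓
(3,2)2 1/3 ✗
(3,3)1 2/3 ✓
(3,4)1 1/2 ✓
Unsatisfied: (0,2), (2,0), (2,1), (2,4), (3,2) — 5 in total.

5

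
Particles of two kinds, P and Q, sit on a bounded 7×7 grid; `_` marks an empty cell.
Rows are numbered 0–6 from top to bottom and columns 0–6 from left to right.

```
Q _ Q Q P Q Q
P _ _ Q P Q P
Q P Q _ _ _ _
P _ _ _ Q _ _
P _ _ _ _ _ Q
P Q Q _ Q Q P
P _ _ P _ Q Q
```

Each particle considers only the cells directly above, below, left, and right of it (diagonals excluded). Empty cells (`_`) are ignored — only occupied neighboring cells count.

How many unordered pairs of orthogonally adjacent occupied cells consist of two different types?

15

Scan each occupied cell's neighbors to the right and below so each pair is counted once.
Row 0: Q(0,0)–P(1,0)≠ Q(0,2)–Q(0,3)= Q(0,3)–P(0,4)≠ Q(0,3)–Q(1,3)= P(0,4)–Q(0,5)≠ P(0,4)–P(1,4)= Q(0,5)–Q(0,6)= Q(0,5)–Q(1,5)= Q(0,6)–P(1,6)≠  → 4/9 unlike.
Row 1: P(1,0)–Q(2,0)≠ Q(1,3)–P(1,4)≠ P(1,4)–Q(1,5)≠ Q(1,5)–P(1,6)≠  → 4/4 unlike.
Row 2: Q(2,0)–P(2,1)≠ Q(2,0)–P(3,0)≠ P(2,1)–Q(2,2)≠  → 3/3 unlike.
Row 3: P(3,0)–P(4,0)=  → 0/1 unlike.
Row 4: P(4,0)–P(5,0)= Q(4,6)–P(5,6)≠  → 1/2 unlike.
Row 5: P(5,0)–Q(5,1)≠ P(5,0)–P(6,0)= Q(5,1)–Q(5,2)= Q(5,4)–Q(5,5)= Q(5,5)–P(5,6)≠ Q(5,5)–Q(6,5)= P(5,6)–Q(6,6)≠  → 3/7 unlike.
Row 6: Q(6,5)–Q(6,6)=  → 0/1 unlike.
Total adjacent occupied pairs: 27; unlike-type pairs: 15.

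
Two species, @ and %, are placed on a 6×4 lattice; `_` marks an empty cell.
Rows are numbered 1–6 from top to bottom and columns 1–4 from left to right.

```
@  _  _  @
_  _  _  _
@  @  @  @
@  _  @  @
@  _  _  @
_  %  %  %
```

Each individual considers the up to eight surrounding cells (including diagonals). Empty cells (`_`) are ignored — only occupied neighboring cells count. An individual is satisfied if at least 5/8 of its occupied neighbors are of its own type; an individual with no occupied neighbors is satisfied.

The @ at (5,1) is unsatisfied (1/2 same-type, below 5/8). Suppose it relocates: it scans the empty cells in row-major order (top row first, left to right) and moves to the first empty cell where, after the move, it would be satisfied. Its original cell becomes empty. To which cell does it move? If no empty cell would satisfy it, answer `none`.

Vacating (5,1). Empty cells in order:
  (1,2): 1/1 same-type → satisfied — stop here.

(1,2)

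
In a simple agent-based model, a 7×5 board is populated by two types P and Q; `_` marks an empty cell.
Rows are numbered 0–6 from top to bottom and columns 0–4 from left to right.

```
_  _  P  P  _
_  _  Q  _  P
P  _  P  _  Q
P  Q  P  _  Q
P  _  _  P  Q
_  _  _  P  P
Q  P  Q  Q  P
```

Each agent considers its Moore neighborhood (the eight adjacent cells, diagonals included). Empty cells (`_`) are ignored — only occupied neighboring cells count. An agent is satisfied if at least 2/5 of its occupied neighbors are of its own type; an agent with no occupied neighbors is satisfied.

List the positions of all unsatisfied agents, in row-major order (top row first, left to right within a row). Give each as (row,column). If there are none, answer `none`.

Row 0: (0,2)P 1/2 satisfied · (0,3)P 2/3 satisfied
Row 1: (1,2)Q 0/3 not · (1,4)P 1/2 satisfied
Row 2: (2,0)P 1/2 satisfied · (2,2)P 1/3 not · (2,4)Q 1/2 satisfied
Row 3: (3,0)P 2/3 satisfied · (3,1)Q 0/5 not · (3,2)P 2/3 satisfied · (3,4)Q 2/3 satisfied
Row 4: (4,0)P 1/2 satisfied · (4,3)P 3/5 satisfied · (4,4)Q 1/4 not
Row 5: (5,3)P 3/6 satisfied · (5,4)P 3/5 satisfied
Row 6: (6,0)Q 0/1 not · (6,1)P 0/2 not · (6,2)Q 1/3 not · (6,3)Q 1/4 not · (6,4)P 2/3 satisfied

(1,2), (2,2), (3,1), (4,4), (6,0), (6,1), (6,2), (6,3)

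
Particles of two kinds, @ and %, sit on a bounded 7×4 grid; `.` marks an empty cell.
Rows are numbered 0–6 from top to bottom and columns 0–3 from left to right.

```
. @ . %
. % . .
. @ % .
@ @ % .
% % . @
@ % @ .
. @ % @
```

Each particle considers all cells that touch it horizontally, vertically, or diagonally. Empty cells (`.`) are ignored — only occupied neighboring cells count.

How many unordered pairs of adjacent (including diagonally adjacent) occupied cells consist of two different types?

Scan each occupied cell's neighbors to the right and below (and the two forward diagonals) so each pair is counted once.
From row 0: 1 unlike of 1 pairs (running 1/1).
From row 1: 1 unlike of 2 pairs (running 2/3).
From row 2: 3 unlike of 6 pairs (running 5/9).
From row 3: 6 unlike of 8 pairs (running 11/17).
From row 4: 3 unlike of 7 pairs (running 14/24).
From row 5: 4 unlike of 8 pairs (running 18/32).
From row 6: 2 unlike of 2 pairs (running 20/34).
Total adjacent occupied pairs: 34; unlike-type pairs: 20.

20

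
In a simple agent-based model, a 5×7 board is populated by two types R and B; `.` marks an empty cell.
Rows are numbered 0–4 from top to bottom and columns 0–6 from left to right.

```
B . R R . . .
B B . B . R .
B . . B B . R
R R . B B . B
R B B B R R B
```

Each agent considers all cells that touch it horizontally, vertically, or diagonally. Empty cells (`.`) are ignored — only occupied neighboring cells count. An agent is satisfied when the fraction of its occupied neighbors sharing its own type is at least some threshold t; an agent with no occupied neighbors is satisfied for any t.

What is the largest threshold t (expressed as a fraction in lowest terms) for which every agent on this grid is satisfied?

(0,0)B 2/2
(0,2)R 1/3
(0,3)R 1/2
(1,0)B 3/3
(1,1)B 3/4
(1,3)B 2/4
(1,5)R 1/2
(2,0)B 2/4
(2,3)B 4/4
(2,4)B 4/5
(2,6)R 1/2
(3,0)R 2/4
(3,1)R 2/5
(3,3)B 5/6
(3,4)B 4/6
(3,6)B 1/3
(4,0)R 2/3
(4,1)B 1/4
(4,2)B 3/4
(4,3)B 3/4
(4,4)R 1/4
(4,5)R 1/4
(4,6)B 1/2
The smallest same-type fraction is 1/4 at (4,1), which reduces to 1/4. Any threshold above that leaves this agent unsatisfied.

1/4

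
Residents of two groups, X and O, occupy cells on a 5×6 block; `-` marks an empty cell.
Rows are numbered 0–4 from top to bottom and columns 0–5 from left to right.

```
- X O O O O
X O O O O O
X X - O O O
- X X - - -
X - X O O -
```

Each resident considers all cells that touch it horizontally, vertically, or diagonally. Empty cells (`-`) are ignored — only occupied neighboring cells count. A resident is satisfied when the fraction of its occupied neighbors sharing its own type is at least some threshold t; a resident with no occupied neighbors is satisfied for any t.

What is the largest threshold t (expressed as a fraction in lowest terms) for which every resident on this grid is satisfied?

Row 0: (0,1)X 1/4 · (0,2)O 4/5 · (0,3)O 5/5 · (0,4)O 5/5 · (0,5)O 3/3
Row 1: (1,0)X 3/4 · (1,1)O 2/6 · (1,2)O 5/7 · (1,3)O 7/7 · (1,4)O 8/8 · (1,5)O 5/5
Row 2: (2,0)X 3/4 · (2,1)X 4/6 · (2,3)O 4/5 · (2,4)O 5/5 · (2,5)O 3/3
Row 3: (3,1)X 5/5 · (3,2)X 3/5
Row 4: (4,0)X 1/1 · (4,2)X 2/3 · (4,3)O 1/3 · (4,4)O 1/1
The smallest same-type fraction is 1/4 at (0,1), which reduces to 1/4. Any threshold above that leaves this resident unsatisfied.

1/4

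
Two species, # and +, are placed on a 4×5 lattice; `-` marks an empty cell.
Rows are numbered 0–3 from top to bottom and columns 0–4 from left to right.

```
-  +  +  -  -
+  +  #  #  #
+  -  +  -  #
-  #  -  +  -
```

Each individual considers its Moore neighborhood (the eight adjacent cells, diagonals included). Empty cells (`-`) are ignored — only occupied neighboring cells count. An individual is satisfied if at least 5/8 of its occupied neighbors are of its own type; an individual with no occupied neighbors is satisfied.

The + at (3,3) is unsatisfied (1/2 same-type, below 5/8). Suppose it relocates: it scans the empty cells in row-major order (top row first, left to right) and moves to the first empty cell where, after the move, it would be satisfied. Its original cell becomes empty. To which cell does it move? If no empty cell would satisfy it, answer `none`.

(0,0)

Vacating (3,3). Empty cells in order:
  (0,0): 3/3 same-type → satisfied — stop here.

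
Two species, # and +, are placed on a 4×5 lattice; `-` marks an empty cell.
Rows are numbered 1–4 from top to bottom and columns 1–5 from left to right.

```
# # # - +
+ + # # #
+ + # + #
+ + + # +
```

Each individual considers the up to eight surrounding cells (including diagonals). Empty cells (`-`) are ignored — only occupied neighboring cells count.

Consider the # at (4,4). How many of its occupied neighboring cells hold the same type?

Occupied neighbors of (4,4): (3,3)=#, (3,4)=+, (3,5)=#, (4,3)=+, (4,5)=+.
Same type (#): 2 of 5.

2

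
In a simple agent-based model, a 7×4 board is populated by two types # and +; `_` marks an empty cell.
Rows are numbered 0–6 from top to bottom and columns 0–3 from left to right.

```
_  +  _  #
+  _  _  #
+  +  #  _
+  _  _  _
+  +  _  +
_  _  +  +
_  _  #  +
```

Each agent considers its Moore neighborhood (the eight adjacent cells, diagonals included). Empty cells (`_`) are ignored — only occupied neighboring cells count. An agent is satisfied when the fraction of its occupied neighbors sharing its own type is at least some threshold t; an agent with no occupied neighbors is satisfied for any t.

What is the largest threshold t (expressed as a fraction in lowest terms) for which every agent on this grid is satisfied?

0/1

(0,1)+ 1/1
(0,3)# 1/1
(1,0)+ 3/3
(1,3)# 2/2
(2,0)+ 3/3
(2,1)+ 3/4
(2,2)# 1/2
(3,0)+ 4/4
(4,0)+ 2/2
(4,1)+ 3/3
(4,3)+ 2/2
(5,2)+ 4/5
(5,3)+ 3/4
(6,2)# 0/3
(6,3)+ 2/3
The smallest same-type fraction is 0/3 at (6,2), which reduces to 0/1. Any threshold above that leaves this agent unsatisfied.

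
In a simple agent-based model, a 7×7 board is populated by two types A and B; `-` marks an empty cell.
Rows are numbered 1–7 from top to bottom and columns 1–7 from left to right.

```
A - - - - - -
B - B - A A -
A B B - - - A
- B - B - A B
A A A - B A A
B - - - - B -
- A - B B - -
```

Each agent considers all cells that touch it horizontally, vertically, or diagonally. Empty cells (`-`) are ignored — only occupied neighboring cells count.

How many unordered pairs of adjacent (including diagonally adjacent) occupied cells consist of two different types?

19

Scan each occupied cell's neighbors to the right and below (and the two forward diagonals) so each pair is counted once.
From row 1: 1 unlike of 1 pairs (running 1/1).
From row 2: 1 unlike of 6 pairs (running 2/7).
From row 3: 3 unlike of 8 pairs (running 5/15).
From row 4: 8 unlike of 11 pairs (running 13/26).
From row 5: 5 unlike of 9 pairs (running 18/35).
From row 6: 1 unlike of 2 pairs (running 19/37).
From row 7: 0 unlike of 1 pairs (running 19/38).
Total adjacent occupied pairs: 38; unlike-type pairs: 19.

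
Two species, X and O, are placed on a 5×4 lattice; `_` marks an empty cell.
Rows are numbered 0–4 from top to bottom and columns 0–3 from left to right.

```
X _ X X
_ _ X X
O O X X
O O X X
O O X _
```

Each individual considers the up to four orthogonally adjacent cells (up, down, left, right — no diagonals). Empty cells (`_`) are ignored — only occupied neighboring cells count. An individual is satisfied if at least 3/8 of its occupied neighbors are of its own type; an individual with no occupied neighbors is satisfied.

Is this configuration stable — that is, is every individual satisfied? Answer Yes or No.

Yes

(0,0)X 0/0 satisfied
(0,2)X 2/2 satisfied
(0,3)X 2/2 satisfied
(1,2)X 3/3 satisfied
(1,3)X 3/3 satisfied
(2,0)O 2/2 satisfied
(2,1)O 2/3 satisfied
(2,2)X 3/4 satisfied
(2,3)X 3/3 satisfied
(3,0)O 3/3 satisfied
(3,1)O 3/4 satisfied
(3,2)X 3/4 satisfied
(3,3)X 2/2 satisfied
(4,0)O 2/2 satisfied
(4,1)O 2/3 satisfied
(4,2)X 1/2 satisfied
All meet the threshold, so the configuration is stable.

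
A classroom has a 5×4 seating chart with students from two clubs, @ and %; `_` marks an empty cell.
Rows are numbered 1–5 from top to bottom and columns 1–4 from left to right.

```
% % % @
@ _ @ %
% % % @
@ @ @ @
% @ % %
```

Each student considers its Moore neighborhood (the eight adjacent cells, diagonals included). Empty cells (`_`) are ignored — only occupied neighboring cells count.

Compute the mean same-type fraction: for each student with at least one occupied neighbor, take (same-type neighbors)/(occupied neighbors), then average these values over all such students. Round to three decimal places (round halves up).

0.355

(1,1)% 1/2
(1,2)% 2/4
(1,3)% 2/4
(1,4)@ 1/3
(2,1)@ 0/4
(2,3)@ 2/7
(2,4)% 2/5
(3,1)% 1/4
(3,2)% 2/7
(3,3)% 2/7
(3,4)@ 3/5
(4,1)@ 2/5
(4,2)@ 3/8
(4,3)@ 4/8
(4,4)@ 2/5
(5,1)% 0/3
(5,2)@ 3/5
(5,3)% 1/5
(5,4)% 1/3
Sum over 19 students: 1/2 + 2/4 + 2/4 + 1/3 + 0/4 + 2/7 + 2/5 + 1/4 + 2/7 + 2/7 + 3/5 + 2/5 + 3/8 + 4/8 + 2/5 + 0/3 + 3/5 + 1/5 + 1/3 = 5669/840; mean = 5669/840 ÷ 19 = 5669/15960 = 0.355200… → 0.355.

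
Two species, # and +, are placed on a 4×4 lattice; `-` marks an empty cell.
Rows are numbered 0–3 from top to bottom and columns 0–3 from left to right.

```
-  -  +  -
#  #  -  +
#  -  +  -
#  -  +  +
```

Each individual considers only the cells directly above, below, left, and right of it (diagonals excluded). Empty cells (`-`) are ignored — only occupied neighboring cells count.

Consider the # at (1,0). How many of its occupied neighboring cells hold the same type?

2

Occupied neighbors of (1,0): (2,0)=#, (1,1)=#.
Same type (#): 2 of 2.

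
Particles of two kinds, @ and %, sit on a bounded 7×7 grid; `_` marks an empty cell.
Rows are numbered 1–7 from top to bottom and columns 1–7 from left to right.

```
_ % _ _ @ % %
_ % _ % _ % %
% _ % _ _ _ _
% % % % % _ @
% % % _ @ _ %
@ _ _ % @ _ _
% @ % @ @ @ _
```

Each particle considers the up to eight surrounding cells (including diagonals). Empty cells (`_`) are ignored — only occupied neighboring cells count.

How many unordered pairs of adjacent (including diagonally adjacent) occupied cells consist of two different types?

Scan each occupied cell's neighbors to the right and below (and the two forward diagonals) so each pair is counted once.
From row 1: 3 unlike of 9 pairs (running 3/9).
From row 2: 0 unlike of 4 pairs (running 3/13).
From row 3: 0 unlike of 5 pairs (running 3/18).
From row 4: 3 unlike of 15 pairs (running 6/33).
From row 5: 3 unlike of 7 pairs (running 9/40).
From row 6: 4 unlike of 9 pairs (running 13/49).
From row 7: 3 unlike of 5 pairs (running 16/54).
Total adjacent occupied pairs: 54; unlike-type pairs: 16.

16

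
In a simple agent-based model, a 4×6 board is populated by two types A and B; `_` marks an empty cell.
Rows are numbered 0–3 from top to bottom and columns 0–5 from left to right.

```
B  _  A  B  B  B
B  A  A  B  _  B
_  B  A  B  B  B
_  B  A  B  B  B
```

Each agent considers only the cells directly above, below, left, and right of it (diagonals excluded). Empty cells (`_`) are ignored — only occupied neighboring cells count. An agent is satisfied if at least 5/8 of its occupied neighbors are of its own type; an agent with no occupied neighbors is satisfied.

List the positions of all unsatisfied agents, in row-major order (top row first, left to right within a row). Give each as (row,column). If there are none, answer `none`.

(0,0)B 1/1 satisfied
(0,2)A 1/2 not
(0,3)B 2/3 satisfied
(0,4)B 2/2 satisfied
(0,5)B 2/2 satisfied
(1,0)B 1/2 not
(1,1)A 1/3 not
(1,2)A 3/4 satisfied
(1,3)B 2/3 satisfied
(1,5)B 2/2 satisfied
(2,1)B 1/3 not
(2,2)A 2/4 not
(2,3)B 3/4 satisfied
(2,4)B 3/3 satisfied
(2,5)B 3/3 satisfied
(3,1)B 1/2 not
(3,2)A 1/3 not
(3,3)B 2/3 satisfied
(3,4)B 3/3 satisfied
(3,5)B 2/2 satisfied

(0,2), (1,0), (1,1), (2,1), (2,2), (3,1), (3,2)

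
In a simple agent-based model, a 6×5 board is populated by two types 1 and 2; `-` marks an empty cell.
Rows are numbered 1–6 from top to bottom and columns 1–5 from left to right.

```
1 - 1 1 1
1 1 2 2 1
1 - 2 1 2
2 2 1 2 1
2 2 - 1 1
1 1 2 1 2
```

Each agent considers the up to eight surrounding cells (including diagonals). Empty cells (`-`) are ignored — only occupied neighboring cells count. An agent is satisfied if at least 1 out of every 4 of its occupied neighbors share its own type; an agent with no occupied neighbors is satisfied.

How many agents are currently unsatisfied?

Row 1: (1,1)1 2/2 ✓ · (1,3)1 2/4 ✓ · (1,4)1 3/5 ✓ · (1,5)1 2/3 ✓
Row 2: (2,1)1 3/3 ✓ · (2,2)1 4/6 ✓ · (2,3)2 2/6 ✓ · (2,4)2 3/8 ✓ · (2,5)1 3/5 ✓
Row 3: (3,1)1 2/4 ✓ · (3,3)2 4/7 ✓ · (3,4)1 3/8 ✓ · (3,5)2 2/5 ✓
Row 4: (4,1)2 3/4 ✓ · (4,2)2 4/6 ✓ · (4,3)1 2/6 ✓ · (4,4)2 2/7 ✓ · (4,5)1 3/5 ✓
Row 5: (5,1)2 3/5 ✓ · (5,2)2 4/7 ✓ · (5,4)1 4/7 ✓ · (5,5)1 3/5 ✓
Row 6: (6,1)1 1/3 ✓ · (6,2)1 1/4 ✓ · (6,3)2 1/4 ✓ · (6,4)1 2/4 ✓ · (6,5)2 0/3 ✗
Unsatisfied: (6,5) — 1 in total.

1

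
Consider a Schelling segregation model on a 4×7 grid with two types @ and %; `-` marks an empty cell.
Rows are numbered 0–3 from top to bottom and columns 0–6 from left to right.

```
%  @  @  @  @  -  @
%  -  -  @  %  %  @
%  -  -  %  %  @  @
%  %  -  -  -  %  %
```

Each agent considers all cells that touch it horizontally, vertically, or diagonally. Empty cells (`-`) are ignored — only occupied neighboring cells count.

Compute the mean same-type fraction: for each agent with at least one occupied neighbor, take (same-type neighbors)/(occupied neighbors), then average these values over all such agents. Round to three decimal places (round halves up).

0.603

(0,0)% 1/2
(0,1)@ 1/3
(0,2)@ 3/3
(0,3)@ 3/4
(0,4)@ 2/4
(0,6)@ 1/2
(1,0)% 2/3
(1,3)@ 3/6
(1,4)% 3/7
(1,5)% 2/7
(1,6)@ 3/4
(2,0)% 3/3
(2,3)% 2/3
(2,4)% 4/6
(2,5)@ 2/7
(2,6)@ 2/5
(3,0)% 2/2
(3,1)% 2/2
(3,5)% 2/4
(3,6)% 1/3
Sum over 20 agents: 1/2 + 1/3 + 3/3 + 3/4 + 2/4 + 1/2 + 2/3 + 3/6 + 3/7 + 2/7 + 3/4 + 3/3 + 2/3 + 4/6 + 2/7 + 2/5 + 2/2 + 2/2 + 2/4 + 1/3 = 181/15; mean = 181/15 ÷ 20 = 181/300 = 0.603333… → 0.603.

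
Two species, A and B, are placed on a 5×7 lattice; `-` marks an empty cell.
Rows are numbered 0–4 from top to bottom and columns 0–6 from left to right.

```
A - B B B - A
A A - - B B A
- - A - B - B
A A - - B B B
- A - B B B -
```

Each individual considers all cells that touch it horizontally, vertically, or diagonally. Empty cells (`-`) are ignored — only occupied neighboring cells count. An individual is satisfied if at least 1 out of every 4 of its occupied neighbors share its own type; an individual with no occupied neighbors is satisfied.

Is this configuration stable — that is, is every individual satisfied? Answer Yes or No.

Yes

(0,0)A 2/2 satisfied
(0,2)B 1/2 satisfied
(0,3)B 3/3 satisfied
(0,4)B 3/3 satisfied
(0,6)A 1/2 satisfied
(1,0)A 2/2 satisfied
(1,1)A 3/4 satisfied
(1,4)B 4/4 satisfied
(1,5)B 4/6 satisfied
(1,6)A 1/3 satisfied
(2,2)A 2/2 satisfied
(2,4)B 4/4 satisfied
(2,6)B 3/4 satisfied
(3,0)A 2/2 satisfied
(3,1)A 3/3 satisfied
(3,4)B 5/5 satisfied
(3,5)B 6/6 satisfied
(3,6)B 3/3 satisfied
(4,1)A 2/2 satisfied
(4,3)B 2/2 satisfied
(4,4)B 4/4 satisfied
(4,5)B 4/4 satisfied
All meet the threshold, so the configuration is stable.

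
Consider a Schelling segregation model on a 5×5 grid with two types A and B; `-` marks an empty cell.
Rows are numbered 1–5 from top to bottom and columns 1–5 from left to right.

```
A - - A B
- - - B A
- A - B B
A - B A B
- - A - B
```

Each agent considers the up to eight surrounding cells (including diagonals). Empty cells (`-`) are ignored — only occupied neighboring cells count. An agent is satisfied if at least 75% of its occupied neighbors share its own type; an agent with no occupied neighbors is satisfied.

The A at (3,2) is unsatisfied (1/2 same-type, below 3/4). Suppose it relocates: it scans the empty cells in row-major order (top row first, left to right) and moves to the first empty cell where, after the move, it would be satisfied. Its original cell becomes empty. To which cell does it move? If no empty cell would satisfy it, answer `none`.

Vacating (3,2). Empty cells in order:
  (1,2): 1/1 same-type → satisfied — stop here.

(1,2)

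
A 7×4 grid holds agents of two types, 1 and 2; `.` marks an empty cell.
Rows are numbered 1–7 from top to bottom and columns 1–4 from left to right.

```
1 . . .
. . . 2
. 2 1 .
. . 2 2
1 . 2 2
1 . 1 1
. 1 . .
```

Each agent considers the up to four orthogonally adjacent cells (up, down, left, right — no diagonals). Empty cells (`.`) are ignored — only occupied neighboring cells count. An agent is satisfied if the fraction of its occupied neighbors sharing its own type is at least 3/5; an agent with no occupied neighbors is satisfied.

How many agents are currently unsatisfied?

4

Row 1: (1,1)1 0/0 satisfied
Row 2: (2,4)2 0/0 satisfied
Row 3: (3,2)2 0/1 not · (3,3)1 0/2 not
Row 4: (4,3)2 2/3 satisfied · (4,4)2 2/2 satisfied
Row 5: (5,1)1 1/1 satisfied · (5,3)2 2/3 satisfied · (5,4)2 2/3 satisfied
Row 6: (6,1)1 1/1 satisfied · (6,3)1 1/2 not · (6,4)1 1/2 not
Row 7: (7,2)1 0/0 satisfied
Unsatisfied: (3,2), (3,3), (6,3), (6,4) — 4 in total.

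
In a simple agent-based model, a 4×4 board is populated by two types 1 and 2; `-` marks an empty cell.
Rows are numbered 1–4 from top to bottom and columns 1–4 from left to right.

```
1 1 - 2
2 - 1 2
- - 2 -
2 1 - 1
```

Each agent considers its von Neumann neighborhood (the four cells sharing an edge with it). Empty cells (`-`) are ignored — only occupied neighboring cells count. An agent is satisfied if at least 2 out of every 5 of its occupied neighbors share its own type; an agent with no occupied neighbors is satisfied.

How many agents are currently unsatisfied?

5

(1,1)1 1/2 ok
(1,2)1 1/1 ok
(1,4)2 1/1 ok
(2,1)2 0/1 unhappy
(2,3)1 0/2 unhappy
(2,4)2 1/2 ok
(3,3)2 0/1 unhappy
(4,1)2 0/1 unhappy
(4,2)1 0/1 unhappy
(4,4)1 0/0 ok
Unsatisfied: (2,1), (2,3), (3,3), (4,1), (4,2) — 5 in total.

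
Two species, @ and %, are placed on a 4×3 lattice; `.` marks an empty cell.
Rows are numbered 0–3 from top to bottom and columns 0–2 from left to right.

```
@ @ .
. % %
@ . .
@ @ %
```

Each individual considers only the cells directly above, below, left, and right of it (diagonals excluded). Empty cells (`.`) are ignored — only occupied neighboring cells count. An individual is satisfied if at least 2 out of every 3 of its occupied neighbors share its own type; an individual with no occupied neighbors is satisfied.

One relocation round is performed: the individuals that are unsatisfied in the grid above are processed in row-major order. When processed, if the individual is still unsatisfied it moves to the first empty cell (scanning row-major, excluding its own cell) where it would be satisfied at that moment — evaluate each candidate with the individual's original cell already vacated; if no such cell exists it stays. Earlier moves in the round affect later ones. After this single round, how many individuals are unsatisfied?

Initially unsatisfied (in order): (0,1), (1,1), (3,1), (3,2).
  (0,1) → (1,0).
  (1,1) → (0,2).
  (3,1) → (2,1).
  (3,2): now satisfied by earlier moves; stays.
Resulting grid:
@ . %
@ . %
@ @ .
@ . %
All satisfied now.

0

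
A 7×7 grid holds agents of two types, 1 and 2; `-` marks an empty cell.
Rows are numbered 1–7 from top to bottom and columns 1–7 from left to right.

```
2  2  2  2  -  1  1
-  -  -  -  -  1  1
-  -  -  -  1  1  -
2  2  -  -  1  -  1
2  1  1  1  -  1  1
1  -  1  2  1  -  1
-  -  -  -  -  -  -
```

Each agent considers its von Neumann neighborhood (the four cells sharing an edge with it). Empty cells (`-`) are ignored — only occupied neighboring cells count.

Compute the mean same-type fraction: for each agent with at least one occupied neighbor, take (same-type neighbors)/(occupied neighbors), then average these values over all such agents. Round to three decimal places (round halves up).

0.767

Row 1: (1,1)2 1/1 · (1,2)2 2/2 · (1,3)2 2/2 · (1,4)2 1/1 · (1,6)1 2/2 · (1,7)1 2/2
Row 2: (2,6)1 3/3 · (2,7)1 2/2
Row 3: (3,5)1 2/2 · (3,6)1 2/2
Row 4: (4,1)2 2/2 · (4,2)2 1/2 · (4,5)1 1/1 · (4,7)1 1/1
Row 5: (5,1)2 1/3 · (5,2)1 1/3 · (5,3)1 3/3 · (5,4)1 1/2 · (5,6)1 1/1 · (5,7)1 3/3
Row 6: (6,1)1 0/1 · (6,3)1 1/2 · (6,4)2 0/3 · (6,5)1 0/1 · (6,7)1 1/1
Sum over 25 agents: 1/1 + 2/2 + 2/2 + 1/1 + 2/2 + 2/2 + 3/3 + 2/2 + 2/2 + 2/2 + 2/2 + 1/2 + 1/1 + 1/1 + 1/3 + 1/3 + 3/3 + 1/2 + 1/1 + 3/3 + 0/1 + 1/2 + 0/3 + 0/1 + 1/1 = 115/6; mean = 115/6 ÷ 25 = 23/30 = 0.766666… → 0.767.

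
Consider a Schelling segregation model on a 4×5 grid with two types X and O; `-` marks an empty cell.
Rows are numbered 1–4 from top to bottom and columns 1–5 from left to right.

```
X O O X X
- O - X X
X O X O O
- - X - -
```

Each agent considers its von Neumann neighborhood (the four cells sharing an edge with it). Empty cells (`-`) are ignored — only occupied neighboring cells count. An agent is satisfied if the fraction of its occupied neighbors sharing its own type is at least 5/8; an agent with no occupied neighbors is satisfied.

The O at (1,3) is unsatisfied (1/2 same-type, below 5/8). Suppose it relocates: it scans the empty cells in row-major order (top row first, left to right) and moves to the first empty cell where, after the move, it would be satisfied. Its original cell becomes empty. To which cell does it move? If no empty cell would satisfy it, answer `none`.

Vacating (1,3). Empty cells in order:
  (2,1): 1/3 same-type → still unsatisfied.
  (2,3): 1/3 same-type → still unsatisfied.
  (4,1): 0/1 same-type → still unsatisfied.
  (4,2): 1/2 same-type → still unsatisfied.
  (4,4): 1/2 same-type → still unsatisfied.
  (4,5): 1/1 same-type → satisfied — stop here.

(4,5)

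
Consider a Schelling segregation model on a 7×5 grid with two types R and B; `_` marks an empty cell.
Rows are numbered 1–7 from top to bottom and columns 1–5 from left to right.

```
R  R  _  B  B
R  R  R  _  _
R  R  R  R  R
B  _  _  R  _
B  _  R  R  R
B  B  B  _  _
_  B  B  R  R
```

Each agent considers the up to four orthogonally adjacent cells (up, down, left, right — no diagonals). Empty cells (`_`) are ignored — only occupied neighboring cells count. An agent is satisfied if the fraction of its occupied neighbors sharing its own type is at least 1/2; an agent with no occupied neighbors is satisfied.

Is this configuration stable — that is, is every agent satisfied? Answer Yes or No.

Yes

(1,1)R 2/2 ✓
(1,2)R 2/2 ✓
(1,4)B 1/1 ✓
(1,5)B 1/1 ✓
(2,1)R 3/3 ✓
(2,2)R 4/4 ✓
(2,3)R 2/2 ✓
(3,1)R 2/3 ✓
(3,2)R 3/3 ✓
(3,3)R 3/3 ✓
(3,4)R 3/3 ✓
(3,5)R 1/1 ✓
(4,1)B 1/2 ✓
(4,4)R 2/2 ✓
(5,1)B 2/2 ✓
(5,3)R 1/2 ✓
(5,4)R 3/3 ✓
(5,5)R 1/1 ✓
(6,1)B 2/2 ✓
(6,2)B 3/3 ✓
(6,3)B 2/3 ✓
(7,2)B 2/2 ✓
(7,3)B 2/3 ✓
(7,4)R 1/2 ✓
(7,5)R 1/1 ✓
All meet the threshold, so the configuration is stable.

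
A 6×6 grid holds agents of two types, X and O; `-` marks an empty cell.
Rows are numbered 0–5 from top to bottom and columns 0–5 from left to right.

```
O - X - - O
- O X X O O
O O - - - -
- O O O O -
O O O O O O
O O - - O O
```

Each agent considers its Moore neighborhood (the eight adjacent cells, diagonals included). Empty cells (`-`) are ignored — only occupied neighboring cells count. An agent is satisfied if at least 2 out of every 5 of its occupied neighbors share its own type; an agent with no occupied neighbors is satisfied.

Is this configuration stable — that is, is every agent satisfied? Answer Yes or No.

Yes

Row 0: (0,0)O 1/1 satisfied · (0,2)X 2/3 satisfied · (0,5)O 2/2 satisfied
Row 1: (1,1)O 3/5 satisfied · (1,2)X 2/4 satisfied · (1,3)X 2/3 satisfied · (1,4)O 2/3 satisfied · (1,5)O 2/2 satisfied
Row 2: (2,0)O 3/3 satisfied · (2,1)O 4/5 satisfied
Row 3: (3,1)O 6/6 satisfied · (3,2)O 6/6 satisfied · (3,3)O 5/5 satisfied · (3,4)O 4/4 satisfied
Row 4: (4,0)O 4/4 satisfied · (4,1)O 6/6 satisfied · (4,2)O 6/6 satisfied · (4,3)O 6/6 satisfied · (4,4)O 6/6 satisfied · (4,5)O 4/4 satisfied
Row 5: (5,0)O 3/3 satisfied · (5,1)O 4/4 satisfied · (5,4)O 4/4 satisfied · (5,5)O 3/3 satisfied
All meet the threshold, so the configuration is stable.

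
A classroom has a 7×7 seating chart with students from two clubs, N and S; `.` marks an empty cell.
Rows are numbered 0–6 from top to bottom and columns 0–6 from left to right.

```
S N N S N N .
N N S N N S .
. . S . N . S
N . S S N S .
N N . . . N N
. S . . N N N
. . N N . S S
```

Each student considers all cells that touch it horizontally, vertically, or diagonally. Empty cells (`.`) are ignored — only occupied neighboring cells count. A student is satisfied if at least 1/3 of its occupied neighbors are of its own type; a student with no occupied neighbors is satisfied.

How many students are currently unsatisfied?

(0,0)S 0/3 ✗
(0,1)N 3/5 ✓
(0,2)N 3/5 ✓
(0,3)S 1/5 ✗
(0,4)N 3/5 ✓
(0,5)N 2/3 ✓
(1,0)N 2/3 ✓
(1,1)N 3/6 ✓
(1,2)S 2/6 ✓
(1,3)N 4/7 ✓
(1,4)N 4/6 ✓
(1,5)S 1/5 ✗
(2,2)S 3/5 ✓
(2,4)N 3/6 ✓
(2,6)S 2/2 ✓
(3,0)N 2/2 ✓
(3,2)S 2/3 ✓
(3,3)S 2/4 ✓
(3,4)N 2/4 ✓
(3,5)S 1/5 ✗
(4,0)N 2/3 ✓
(4,1)N 2/4 ✓
(4,5)N 5/6 ✓
(4,6)N 3/4 ✓
(5,1)S 0/3 ✗
(5,4)N 3/4 ✓
(5,5)N 4/6 ✓
(5,6)N 3/5 ✓
(6,2)N 1/2 ✓
(6,3)N 2/2 ✓
(6,5)S 1/4 ✗
(6,6)S 1/3 ✓
Unsatisfied: (0,0), (0,3), (1,5), (3,5), (5,1), (6,5) — 6 in total.

6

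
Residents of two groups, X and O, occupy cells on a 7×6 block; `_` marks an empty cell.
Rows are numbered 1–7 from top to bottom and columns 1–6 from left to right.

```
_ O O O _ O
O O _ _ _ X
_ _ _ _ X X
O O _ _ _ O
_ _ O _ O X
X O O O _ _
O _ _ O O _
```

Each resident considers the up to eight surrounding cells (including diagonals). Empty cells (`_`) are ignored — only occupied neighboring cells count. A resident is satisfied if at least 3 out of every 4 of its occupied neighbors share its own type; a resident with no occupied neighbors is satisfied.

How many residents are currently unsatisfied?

9

Row 1: (1,2)O 3/3 ok · (1,3)O 3/3 ok · (1,4)O 1/1 ok · (1,6)O 0/1 unhappy
Row 2: (2,1)O 2/2 ok · (2,2)O 3/3 ok · (2,6)X 2/3 unhappy
Row 3: (3,5)X 2/3 unhappy · (3,6)X 2/3 unhappy
Row 4: (4,1)O 1/1 ok · (4,2)O 2/2 ok · (4,6)O 1/4 unhappy
Row 5: (5,3)O 4/4 ok · (5,5)O 2/3 unhappy · (5,6)X 0/2 unhappy
Row 6: (6,1)X 0/2 unhappy · (6,2)O 3/4 ok · (6,3)O 4/4 ok · (6,4)O 5/5 ok
Row 7: (7,1)O 1/2 unhappy · (7,4)O 3/3 ok · (7,5)O 2/2 ok
Unsatisfied: (1,6), (2,6), (3,5), (3,6), (4,6), (5,5), (5,6), (6,1), (7,1) — 9 in total.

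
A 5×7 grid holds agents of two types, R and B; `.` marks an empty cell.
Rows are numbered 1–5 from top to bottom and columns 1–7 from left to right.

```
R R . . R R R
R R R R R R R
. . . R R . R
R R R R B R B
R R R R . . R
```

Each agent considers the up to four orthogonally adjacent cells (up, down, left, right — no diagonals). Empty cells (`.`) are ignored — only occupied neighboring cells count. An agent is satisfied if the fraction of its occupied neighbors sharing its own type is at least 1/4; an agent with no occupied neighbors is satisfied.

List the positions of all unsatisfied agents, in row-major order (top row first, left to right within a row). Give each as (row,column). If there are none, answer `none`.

(4,5), (4,6), (4,7), (5,7)

Row 1: (1,1)R 2/2 satisfied · (1,2)R 2/2 satisfied · (1,5)R 2/2 satisfied · (1,6)R 3/3 satisfied · (1,7)R 2/2 satisfied
Row 2: (2,1)R 2/2 satisfied · (2,2)R 3/3 satisfied · (2,3)R 2/2 satisfied · (2,4)R 3/3 satisfied · (2,5)R 4/4 satisfied · (2,6)R 3/3 satisfied · (2,7)R 3/3 satisfied
Row 3: (3,4)R 3/3 satisfied · (3,5)R 2/3 satisfied · (3,7)R 1/2 satisfied
Row 4: (4,1)R 2/2 satisfied · (4,2)R 3/3 satisfied · (4,3)R 3/3 satisfied · (4,4)R 3/4 satisfied · (4,5)B 0/3 not · (4,6)R 0/2 not · (4,7)B 0/3 not
Row 5: (5,1)R 2/2 satisfied · (5,2)R 3/3 satisfied · (5,3)R 3/3 satisfied · (5,4)R 2/2 satisfied · (5,7)R 0/1 not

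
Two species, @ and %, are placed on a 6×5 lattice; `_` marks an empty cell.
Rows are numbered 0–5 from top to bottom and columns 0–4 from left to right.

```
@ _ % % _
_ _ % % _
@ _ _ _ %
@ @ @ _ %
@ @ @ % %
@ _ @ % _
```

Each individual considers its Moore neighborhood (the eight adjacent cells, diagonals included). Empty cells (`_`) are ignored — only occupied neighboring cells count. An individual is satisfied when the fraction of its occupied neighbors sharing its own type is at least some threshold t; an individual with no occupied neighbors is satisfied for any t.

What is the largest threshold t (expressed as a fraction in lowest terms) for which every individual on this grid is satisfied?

Row 0: (0,0)@ — no occupied neighbors · (0,2)% 3/3 · (0,3)% 3/3
Row 1: (1,2)% 3/3 · (1,3)% 4/4
Row 2: (2,0)@ 2/2 · (2,4)% 2/2
Row 3: (3,0)@ 4/4 · (3,1)@ 6/6 · (3,2)@ 3/4 · (3,4)% 3/3
Row 4: (4,0)@ 4/4 · (4,1)@ 7/7 · (4,2)@ 4/6 · (4,3)% 3/6 · (4,4)% 3/3
Row 5: (5,0)@ 2/2 · (5,2)@ 2/4 · (5,3)% 2/4
The smallest same-type fraction is 3/6 at (4,3), which reduces to 1/2. Any threshold above that leaves this individual unsatisfied.

1/2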